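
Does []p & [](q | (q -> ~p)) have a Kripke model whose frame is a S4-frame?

Yes, satisfiable

1. []p & [](q | (q -> ~p)), u
2. []p, u
3. [](q | (q -> ~p)), u
4. p, u
5. q | (q -> ~p), u
6. q -> ~p, u
7. ~q, u
Accessibility: uRu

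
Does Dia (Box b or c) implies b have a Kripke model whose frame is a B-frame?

1. Dia (Box b or c) implies b, w0
2. b, w0
Accessibility: w0Rw0

Satisfiable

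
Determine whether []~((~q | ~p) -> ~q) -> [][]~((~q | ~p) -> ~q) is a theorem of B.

Not valid

Tableau for the negation ~([]~((~q | ~p) -> ~q) -> [][]~((~q | ~p) -> ~q)):
1. ~([]~((~q | ~p) -> ~q) -> [][]~((~q | ~p) -> ~q)), 0
2. []~((~q | ~p) -> ~q), 0
3. ~[][]~((~q | ~p) -> ~q), 0
4. ~((~q | ~p) -> ~q), 0
5. ~q | ~p, 0
6. q, 0
7. ~p, 0
8. ~[]~((~q | ~p) -> ~q), 1
9. ~((~q | ~p) -> ~q), 1
10. ~q | ~p, 1
11. q, 1
12. ~p, 1
13. (~q | ~p) -> ~q, 2
14. ~q, 2
Accessibility: 0R0, 0R1, 1R0, 1R1, 1R2, 2R1, 2R2
The negation has an open branch (countermodel exists).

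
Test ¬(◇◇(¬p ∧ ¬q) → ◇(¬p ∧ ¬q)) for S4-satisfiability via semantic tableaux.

Unsatisfiable (every branch closes)

1. ¬(◇◇(¬p ∧ ¬q) → ◇(¬p ∧ ¬q)), u
2. ◇◇(¬p ∧ ¬q), u
3. ¬◇(¬p ∧ ¬q), u
4. ¬(¬p ∧ ¬q), u
5. q, u
6. ◇(¬p ∧ ¬q), v
7. ¬(¬p ∧ ¬q), v
8. q, v
9. ¬p ∧ ¬q, w
10. ¬p, w
11. ¬q, w
12. ¬(¬p ∧ ¬q), w
13. q, w
Accessibility: uRu, uRv, uRw, vRv, vRw, wRw
Branch closes: q and ¬q both at w.
All branches of the tableau close; one closing branch shown above.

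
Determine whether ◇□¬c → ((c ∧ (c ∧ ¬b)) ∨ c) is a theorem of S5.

No, not valid

Tableau for the negation ¬(◇□¬c → ((c ∧ (c ∧ ¬b)) ∨ c)):
1. ¬(◇□¬c → ((c ∧ (c ∧ ¬b)) ∨ c)), u
2. ◇□¬c, u
3. ¬((c ∧ (c ∧ ¬b)) ∨ c), u
4. ¬(c ∧ (c ∧ ¬b)), u
5. ¬c, u
6. ¬(c ∧ ¬b), u
7. b, u
8. □¬c, v
9. ¬c, v
Accessibility: uRu, uRv, vRu, vRv
The negation has an open branch (countermodel exists).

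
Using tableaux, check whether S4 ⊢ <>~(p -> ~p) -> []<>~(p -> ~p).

Tableau for the negation ~(<>~(p -> ~p) -> []<>~(p -> ~p)):
1. ~(<>~(p -> ~p) -> []<>~(p -> ~p)), w0
2. <>~(p -> ~p), w0
3. ~[]<>~(p -> ~p), w0
4. ~(p -> ~p), w1
5. p, w1
6. ~<>~(p -> ~p), w2
7. p -> ~p, w2
8. ~p, w2
Accessibility: w0Rw0, w0Rw1, w0Rw2, w1Rw1, w2Rw2
The negation has an open branch (countermodel exists).

Not valid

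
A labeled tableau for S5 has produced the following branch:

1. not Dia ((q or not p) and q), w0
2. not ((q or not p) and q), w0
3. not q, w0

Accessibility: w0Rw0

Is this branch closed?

Open

There is no literal clash: for every atom and world, at most one sign appears.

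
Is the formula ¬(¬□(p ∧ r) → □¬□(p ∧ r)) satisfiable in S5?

1. ¬(¬□(p ∧ r) → □¬□(p ∧ r)), u
2. ¬□(p ∧ r), u
3. ¬□¬□(p ∧ r), u
4. ¬(p ∧ r), v
5. ¬r, v
6. □(p ∧ r), w
7. p ∧ r, u
8. p, u
9. r, u
10. p ∧ r, v
11. p, v
12. r, v
Accessibility: uRu, uRv, uRw, vRu, vRv, vRw, wRu, wRv, wRw
Branch closes: r and ¬r both at v.
Every branch closes; the branch above is one of them.

Unsatisfiable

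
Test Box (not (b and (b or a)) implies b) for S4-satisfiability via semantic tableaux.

1. Box (not (b and (b or a)) implies b), u
2. not (b and (b or a)) implies b, u
3. b, u
Accessibility: uRu

Satisfiable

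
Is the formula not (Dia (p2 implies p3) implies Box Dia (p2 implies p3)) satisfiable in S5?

No, unsatisfiable

1. not (Dia (p2 implies p3) implies Box Dia (p2 implies p3)), 0
2. Dia (p2 implies p3), 0
3. not Box Dia (p2 implies p3), 0
4. p2 implies p3, 1
5. p3, 1
6. not Dia (p2 implies p3), 2
7. not (p2 implies p3), 0
8. p2, 0
9. not p3, 0
10. not (p2 implies p3), 1
11. p2, 1
12. not p3, 1
Accessibility: 0R0, 0R1, 0R2, 1R0, 1R1, 1R2, 2R0, 2R1, 2R2
Branch closes: p3 and not p3 both at 1.
Every branch closes; the branch above is one of them.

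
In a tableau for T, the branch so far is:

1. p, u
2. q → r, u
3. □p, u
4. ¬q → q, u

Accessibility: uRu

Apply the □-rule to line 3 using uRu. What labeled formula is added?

p, u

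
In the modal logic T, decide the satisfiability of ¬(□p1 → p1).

1. ¬(□p1 → p1), w0
2. □p1, w0   [¬→-rule on 1]
3. ¬p1, w0   [¬→-rule on 1]
4. p1, w0   [□-rule on 2 via w0Rw0]
Accessibility: w0Rw0
Branch closes: p1 and ¬p1 both at w0.
Every branch closes; the branch above is one of them.

Unsatisfiable (every branch closes)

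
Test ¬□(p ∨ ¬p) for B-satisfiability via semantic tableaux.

Unsatisfiable (every branch closes)

1. ¬□(p ∨ ¬p), u
2. ¬(p ∨ ¬p), v
3. ¬p, v
4. p, v
Accessibility: uRu, uRv, vRu, vRv
Branch closes: p and ¬p both at v.
(One branch shown.) All branches close.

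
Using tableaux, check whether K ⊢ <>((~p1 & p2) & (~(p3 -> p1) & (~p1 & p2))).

No, not valid

Tableau for the negation ~<>((~p1 & p2) & (~(p3 -> p1) & (~p1 & p2))):
1. ~<>((~p1 & p2) & (~(p3 -> p1) & (~p1 & p2))), w0
The negation has an open branch (countermodel exists).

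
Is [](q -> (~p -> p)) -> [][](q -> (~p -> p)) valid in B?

Not valid

Tableau for the negation ~([](q -> (~p -> p)) -> [][](q -> (~p -> p))):
1. ~([](q -> (~p -> p)) -> [][](q -> (~p -> p))), 0
2. [](q -> (~p -> p)), 0
3. ~[][](q -> (~p -> p)), 0
4. q -> (~p -> p), 0
5. ~p -> p, 0
6. p, 0
7. ~[](q -> (~p -> p)), 1
8. q -> (~p -> p), 1
9. ~p -> p, 1
10. p, 1
11. ~(q -> (~p -> p)), 2
12. q, 2
13. ~(~p -> p), 2
14. ~p, 2
Accessibility: 0R0, 0R1, 1R0, 1R1, 1R2, 2R1, 2R2
The negation has an open branch (countermodel exists).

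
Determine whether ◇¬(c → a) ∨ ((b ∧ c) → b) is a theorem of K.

Yes, valid

Tableau for the negation ¬(◇¬(c → a) ∨ ((b ∧ c) → b)):
1. ¬(◇¬(c → a) ∨ ((b ∧ c) → b)), u
2. ¬◇¬(c → a), u   [¬∨-rule on 1]
3. ¬((b ∧ c) → b), u   [¬∨-rule on 1]
4. b ∧ c, u   [¬→-rule on 3]
5. ¬b, u   [¬→-rule on 3]
6. b, u   [∧-rule on 4]
7. c, u   [∧-rule on 4]
Branch closes: b and ¬b both at u.
Every branch of the negation's tableau closes; the branch above is one of them.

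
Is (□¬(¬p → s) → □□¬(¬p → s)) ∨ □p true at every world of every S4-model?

Tableau for the negation ¬((□¬(¬p → s) → □□¬(¬p → s)) ∨ □p):
1. ¬((□¬(¬p → s) → □□¬(¬p → s)) ∨ □p), 0
2. ¬(□¬(¬p → s) → □□¬(¬p → s)), 0
3. ¬□p, 0
4. □¬(¬p → s), 0
5. ¬□□¬(¬p → s), 0
6. ¬(¬p → s), 0
7. ¬p, 0
8. ¬s, 0
9. ¬p, 1
10. ¬(¬p → s), 1
11. ¬s, 1
12. ¬□¬(¬p → s), 2
13. ¬(¬p → s), 2
14. ¬p, 2
15. ¬s, 2
16. ¬p → s, 3
17. ¬(¬p → s), 3
18. ¬p, 3
19. ¬s, 3
20. s, 3
Accessibility: 0R0, 0R1, 0R2, 0R3, 1R1, 2R2, 2R3, 3R3
Branch closes: s and ¬s both at 3.
All branches of the negation close; one closing branch shown above.

Yes, valid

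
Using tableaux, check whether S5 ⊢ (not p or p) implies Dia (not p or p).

Yes, valid

Tableau for the negation not ((not p or p) implies Dia (not p or p)):
1. not ((not p or p) implies Dia (not p or p)), w0
2. not p or p, w0   [neg-implies-rule on 1]
3. not Dia (not p or p), w0   [neg-implies-rule on 1]
4. not (not p or p), w0   [neg-Dia-rule on 3 via w0Rw0]
5. p, w0   [neg-or-rule on 4]
6. not p, w0   [neg-or-rule on 4]
Accessibility: w0Rw0
Branch closes: p and not p both at w0.
Every branch of the negation's tableau closes; the branch above is one of them.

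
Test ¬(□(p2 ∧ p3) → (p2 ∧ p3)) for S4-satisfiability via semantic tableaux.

No, unsatisfiable

1. ¬(□(p2 ∧ p3) → (p2 ∧ p3)), w0
2. □(p2 ∧ p3), w0
3. ¬(p2 ∧ p3), w0
4. p2 ∧ p3, w0
5. p2, w0
6. p3, w0
7. ¬p3, w0
Accessibility: w0Rw0
Branch closes: p3 and ¬p3 both at w0.
All branches of the tableau close; one closing branch shown above.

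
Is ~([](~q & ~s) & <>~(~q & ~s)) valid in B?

Tableau for the negation [](~q & ~s) & <>~(~q & ~s):
1. [](~q & ~s) & <>~(~q & ~s), 0
2. [](~q & ~s), 0
3. <>~(~q & ~s), 0
4. ~q & ~s, 0
5. ~q, 0
6. ~s, 0
7. ~(~q & ~s), 1
8. ~q & ~s, 1
9. ~q, 1
10. ~s, 1
11. s, 1
Accessibility: 0R0, 0R1, 1R0, 1R1
Branch closes: s and ~s both at 1.
Every branch of the negation's tableau closes; the branch above is one of them.

Valid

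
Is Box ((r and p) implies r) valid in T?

Tableau for the negation not Box ((r and p) implies r):
1. not Box ((r and p) implies r), u
2. not ((r and p) implies r), v
3. r and p, v
4. not r, v
5. r, v
6. p, v
Accessibility: uRu, uRv, vRv
Branch closes: r and not r both at v.
All branches of the negation close; one closing branch shown above.

Valid in T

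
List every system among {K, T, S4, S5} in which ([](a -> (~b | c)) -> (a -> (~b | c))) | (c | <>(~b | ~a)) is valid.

K-tableau for the negation ~(([](a -> (~b | c)) -> (a -> (~b | c))) | (c | <>(~b | ~a))):
1. ~(([](a -> (~b | c)) -> (a -> (~b | c))) | (c | <>(~b | ~a))), w0
2. ~([](a -> (~b | c)) -> (a -> (~b | c))), w0
3. ~(c | <>(~b | ~a)), w0
4. [](a -> (~b | c)), w0
5. ~(a -> (~b | c)), w0
6. ~c, w0
7. ~<>(~b | ~a), w0
8. a, w0
9. ~(~b | c), w0
10. b, w0
Complete open branch: countermodel on a K-frame, so not valid in K.
T-tableau for the negation ~(([](a -> (~b | c)) -> (a -> (~b | c))) | (c | <>(~b | ~a))):
1. ~(([](a -> (~b | c)) -> (a -> (~b | c))) | (c | <>(~b | ~a))), w0
2. ~([](a -> (~b | c)) -> (a -> (~b | c))), w0
3. ~(c | <>(~b | ~a)), w0
4. [](a -> (~b | c)), w0
5. ~(a -> (~b | c)), w0
6. ~c, w0
7. ~<>(~b | ~a), w0
8. a, w0
9. ~(~b | c), w0
10. b, w0
11. a -> (~b | c), w0
12. ~(~b | ~a), w0
13. ~b | c, w0
14. c, w0
Accessibility: w0Rw0
Branch closes: c and ~c both at w0.
Every branch closes (one shown): valid in T, hence also in S4, S5 (every theorem of T is a theorem of S4 and S5).

T, S4, S5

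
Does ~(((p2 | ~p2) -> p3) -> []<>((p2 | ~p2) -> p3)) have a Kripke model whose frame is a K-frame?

Yes, satisfiable

1. ~(((p2 | ~p2) -> p3) -> []<>((p2 | ~p2) -> p3)), w0
2. (p2 | ~p2) -> p3, w0   [~->-rule on 1]
3. ~[]<>((p2 | ~p2) -> p3), w0   [~->-rule on 1]
4. p3, w0   [->-rule on 2 (branches; this branch)]
5. ~<>((p2 | ~p2) -> p3), w1   [~[]-rule on 3: fresh world w1, w0Rw1]
Accessibility: w0Rw1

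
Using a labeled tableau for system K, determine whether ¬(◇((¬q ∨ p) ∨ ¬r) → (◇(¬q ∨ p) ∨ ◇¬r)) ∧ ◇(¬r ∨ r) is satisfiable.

Unsatisfiable

1. ¬(◇((¬q ∨ p) ∨ ¬r) → (◇(¬q ∨ p) ∨ ◇¬r)) ∧ ◇(¬r ∨ r), u
2. ¬(◇((¬q ∨ p) ∨ ¬r) → (◇(¬q ∨ p) ∨ ◇¬r)), u
3. ◇(¬r ∨ r), u
4. ◇((¬q ∨ p) ∨ ¬r), u
5. ¬(◇(¬q ∨ p) ∨ ◇¬r), u
6. ¬◇(¬q ∨ p), u
7. ¬◇¬r, u
8. ¬r ∨ r, v
9. ¬(¬q ∨ p), v
10. q, v
11. ¬p, v
12. r, v
13. (¬q ∨ p) ∨ ¬r, w
14. ¬(¬q ∨ p), w
15. q, w
16. ¬p, w
17. r, w
18. ¬q ∨ p, w
19. p, w
Accessibility: uRv, uRw
Branch closes: p and ¬p both at w.
Every branch closes; the branch above is one of them.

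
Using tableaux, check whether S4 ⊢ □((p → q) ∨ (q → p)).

Tableau for the negation ¬□((p → q) ∨ (q → p)):
1. ¬□((p → q) ∨ (q → p)), w0
2. ¬((p → q) ∨ (q → p)), w1
3. ¬(p → q), w1
4. ¬(q → p), w1
5. p, w1
6. ¬q, w1
7. q, w1
8. ¬p, w1
Accessibility: w0Rw0, w0Rw1, w1Rw1
Branch closes: q and ¬q both at w1.
All branches of the negation close; one closing branch shown above.

Valid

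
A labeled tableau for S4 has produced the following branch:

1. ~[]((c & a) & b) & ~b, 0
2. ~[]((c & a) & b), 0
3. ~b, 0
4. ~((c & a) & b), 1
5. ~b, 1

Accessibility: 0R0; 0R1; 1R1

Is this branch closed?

No world carries both an atom and its negation.

Open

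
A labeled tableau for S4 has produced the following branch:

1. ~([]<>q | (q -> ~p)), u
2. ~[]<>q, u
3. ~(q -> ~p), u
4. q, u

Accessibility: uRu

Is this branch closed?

There is no literal clash: for every atom and world, at most one sign appears.

No, open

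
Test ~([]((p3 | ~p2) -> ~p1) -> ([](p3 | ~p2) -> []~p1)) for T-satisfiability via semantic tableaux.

Unsatisfiable (every branch closes)

1. ~([]((p3 | ~p2) -> ~p1) -> ([](p3 | ~p2) -> []~p1)), 0
2. []((p3 | ~p2) -> ~p1), 0
3. ~([](p3 | ~p2) -> []~p1), 0
4. [](p3 | ~p2), 0
5. ~[]~p1, 0
6. (p3 | ~p2) -> ~p1, 0
7. p3 | ~p2, 0
8. ~p1, 0
9. ~p2, 0
10. p1, 1
11. (p3 | ~p2) -> ~p1, 1
12. p3 | ~p2, 1
13. ~(p3 | ~p2), 1
14. ~p3, 1
15. p2, 1
16. ~p2, 1
Accessibility: 0R0, 0R1, 1R1
Branch closes: p2 and ~p2 both at 1.
All branches of the tableau close; one closing branch shown above.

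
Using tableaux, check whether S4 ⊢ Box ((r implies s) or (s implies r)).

Tableau for the negation not Box ((r implies s) or (s implies r)):
1. not Box ((r implies s) or (s implies r)), w0
2. not ((r implies s) or (s implies r)), w1
3. not (r implies s), w1
4. not (s implies r), w1
5. r, w1
6. not s, w1
7. s, w1
8. not r, w1
Accessibility: w0Rw0, w0Rw1, w1Rw1
Branch closes: s and not s both at w1.
All branches of the negation close; one closing branch shown above.

Yes, valid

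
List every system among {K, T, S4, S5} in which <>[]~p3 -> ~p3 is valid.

S5

S5-tableau for the negation ~(<>[]~p3 -> ~p3):
1. ~(<>[]~p3 -> ~p3), w0
2. <>[]~p3, w0
3. p3, w0
4. []~p3, w1
5. ~p3, w0
Accessibility: w0Rw0, w0Rw1, w1Rw0, w1Rw1
Branch closes: p3 and ~p3 both at w0.
Every branch closes (one shown): valid in S5.
S4-tableau for the negation ~(<>[]~p3 -> ~p3):
1. ~(<>[]~p3 -> ~p3), w0
2. <>[]~p3, w0
3. p3, w0
4. []~p3, w1
5. ~p3, w1
Accessibility: w0Rw0, w0Rw1, w1Rw1
Complete open branch: countermodel on an S4-frame, so not valid in S4, nor in K, T (the same frame is also a K-frame and a T-frame).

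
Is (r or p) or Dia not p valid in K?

No, not valid

Tableau for the negation not ((r or p) or Dia not p):
1. not ((r or p) or Dia not p), u
2. not (r or p), u
3. not Dia not p, u
4. not r, u
5. not p, u
The negation has an open branch (countermodel exists).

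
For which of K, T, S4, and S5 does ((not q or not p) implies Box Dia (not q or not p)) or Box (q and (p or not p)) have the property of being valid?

S5

S4-tableau for the negation not (((not q or not p) implies Box Dia (not q or not p)) or Box (q and (p or not p))):
1. not (((not q or not p) implies Box Dia (not q or not p)) or Box (q and (p or not p))), w0
2. not ((not q or not p) implies Box Dia (not q or not p)), w0   [neg-or-rule on 1]
3. not Box (q and (p or not p)), w0   [neg-or-rule on 1]
4. not q or not p, w0   [neg-implies-rule on 2]
5. not Box Dia (not q or not p), w0   [neg-implies-rule on 2]
6. not p, w0   [or-rule on 4 (branches; this branch)]
7. not (q and (p or not p)), w1   [neg-Box-rule on 3: fresh world w1, w0Rw1]
8. not q, w1   [neg-and-rule on 7 (branches; this branch)]
9. not Dia (not q or not p), w2   [neg-Box-rule on 5: fresh world w2, w0Rw2]
10. not (not q or not p), w2   [neg-Dia-rule on 9 via w2Rw2]
11. q, w2   [neg-or-rule on 10]
12. p, w2   [neg-or-rule on 10]
Accessibility: w0Rw0, w0Rw1, w0Rw2, w1Rw1, w2Rw2
Complete open branch: countermodel on an S4-frame, so not valid in S4, nor in K, T (the same frame is also a K-frame and a T-frame).
S5-tableau for the negation not (((not q or not p) implies Box Dia (not q or not p)) or Box (q and (p or not p))):
1. not (((not q or not p) implies Box Dia (not q or not p)) or Box (q and (p or not p))), w0
2. not ((not q or not p) implies Box Dia (not q or not p)), w0   [neg-or-rule on 1]
3. not Box (q and (p or not p)), w0   [neg-or-rule on 1]
4. not q or not p, w0   [neg-implies-rule on 2]
5. not Box Dia (not q or not p), w0   [neg-implies-rule on 2]
6. not p, w0   [or-rule on 4 (branches; this branch)]
7. not (q and (p or not p)), w1   [neg-Box-rule on 3: fresh world w1, w0Rw1]
8. not q, w1   [neg-and-rule on 7 (branches; this branch)]
9. not Dia (not q or not p), w2   [neg-Box-rule on 5: fresh world w2, w0Rw2]
10. not (not q or not p), w0   [neg-Dia-rule on 9 via w2Rw0]
11. q, w0   [neg-or-rule on 10]
12. p, w0   [neg-or-rule on 10]
Accessibility: w0Rw0, w0Rw1, w0Rw2, w1Rw0, w1Rw1, w1Rw2, w2Rw0, w2Rw1, w2Rw2
Branch closes: p and not p both at w0.
Every branch closes (one shown): valid in S5.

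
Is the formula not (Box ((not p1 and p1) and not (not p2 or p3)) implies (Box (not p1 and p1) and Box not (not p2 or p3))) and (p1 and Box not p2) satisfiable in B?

1. not (Box ((not p1 and p1) and not (not p2 or p3)) implies (Box (not p1 and p1) and Box not (not p2 or p3))) and (p1 and Box not p2), w0
2. not (Box ((not p1 and p1) and not (not p2 or p3)) implies (Box (not p1 and p1) and Box not (not p2 or p3))), w0
3. p1 and Box not p2, w0
4. Box ((not p1 and p1) and not (not p2 or p3)), w0
5. not (Box (not p1 and p1) and Box not (not p2 or p3)), w0
6. p1, w0
7. Box not p2, w0
8. (not p1 and p1) and not (not p2 or p3), w0
9. not p1 and p1, w0
10. not (not p2 or p3), w0
11. not p1, w0
Accessibility: w0Rw0
Branch closes: p1 and not p1 both at w0.
Every branch closes; the branch above is one of them.

No, unsatisfiable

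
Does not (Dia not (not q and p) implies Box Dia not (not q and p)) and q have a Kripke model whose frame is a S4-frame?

Satisfiable (open branch found)

1. not (Dia not (not q and p) implies Box Dia not (not q and p)) and q, 0
2. not (Dia not (not q and p) implies Box Dia not (not q and p)), 0   [and-rule on 1]
3. q, 0   [and-rule on 1]
4. Dia not (not q and p), 0   [neg-implies-rule on 2]
5. not Box Dia not (not q and p), 0   [neg-implies-rule on 2]
6. not (not q and p), 1   [Dia-rule on 4: fresh world 1, 0R1]
7. not p, 1   [neg-and-rule on 6 (branches; this branch)]
8. not Dia not (not q and p), 2   [neg-Box-rule on 5: fresh world 2, 0R2]
9. not q and p, 2   [neg-Dia-rule on 8 via 2R2]
10. not q, 2   [and-rule on 9]
11. p, 2   [and-rule on 9]
Accessibility: 0R0, 0R1, 0R2, 1R1, 2R2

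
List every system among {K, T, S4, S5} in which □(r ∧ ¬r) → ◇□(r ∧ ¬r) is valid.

K-tableau for the negation ¬(□(r ∧ ¬r) → ◇□(r ∧ ¬r)):
1. ¬(□(r ∧ ¬r) → ◇□(r ∧ ¬r)), w0
2. □(r ∧ ¬r), w0   [¬→-rule on 1]
3. ¬◇□(r ∧ ¬r), w0   [¬→-rule on 1]
Complete open branch: countermodel on a K-frame, so not valid in K.
T-tableau for the negation ¬(□(r ∧ ¬r) → ◇□(r ∧ ¬r)):
1. ¬(□(r ∧ ¬r) → ◇□(r ∧ ¬r)), w0
2. □(r ∧ ¬r), w0   [¬→-rule on 1]
3. ¬◇□(r ∧ ¬r), w0   [¬→-rule on 1]
4. r ∧ ¬r, w0   [□-rule on 2 via w0Rw0]
5. r, w0   [∧-rule on 4]
6. ¬r, w0   [∧-rule on 4]
Accessibility: w0Rw0
Branch closes: r and ¬r both at w0.
Every branch closes (one shown): valid in T, hence also in S4, S5 (every theorem of T is a theorem of S4 and S5).

T, S4, S5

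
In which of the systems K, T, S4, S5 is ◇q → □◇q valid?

S5

S4-tableau for the negation ¬(◇q → □◇q):
1. ¬(◇q → □◇q), u
2. ◇q, u
3. ¬□◇q, u
4. q, v
5. ¬◇q, w
6. ¬q, w
Accessibility: uRu, uRv, uRw, vRv, wRw
Complete open branch: countermodel on an S4-frame, so not valid in S4, nor in K, T (the same frame is also a K-frame and a T-frame).
S5-tableau for the negation ¬(◇q → □◇q):
1. ¬(◇q → □◇q), u
2. ◇q, u
3. ¬□◇q, u
4. q, v
5. ¬◇q, w
6. ¬q, u
7. ¬q, v
Accessibility: uRu, uRv, uRw, vRu, vRv, vRw, wRu, wRv, wRw
Branch closes: q and ¬q both at v.
Every branch closes (one shown): valid in S5.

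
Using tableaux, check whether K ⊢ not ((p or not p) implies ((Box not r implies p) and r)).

Tableau for the negation (p or not p) implies ((Box not r implies p) and r):
1. (p or not p) implies ((Box not r implies p) and r), 0
2. (Box not r implies p) and r, 0   [implies-rule on 1 (branches; this branch)]
3. Box not r implies p, 0   [and-rule on 2]
4. r, 0   [and-rule on 2]
5. p, 0   [implies-rule on 3 (branches; this branch)]
The negation has an open branch (countermodel exists).

Invalid (countermodel exists)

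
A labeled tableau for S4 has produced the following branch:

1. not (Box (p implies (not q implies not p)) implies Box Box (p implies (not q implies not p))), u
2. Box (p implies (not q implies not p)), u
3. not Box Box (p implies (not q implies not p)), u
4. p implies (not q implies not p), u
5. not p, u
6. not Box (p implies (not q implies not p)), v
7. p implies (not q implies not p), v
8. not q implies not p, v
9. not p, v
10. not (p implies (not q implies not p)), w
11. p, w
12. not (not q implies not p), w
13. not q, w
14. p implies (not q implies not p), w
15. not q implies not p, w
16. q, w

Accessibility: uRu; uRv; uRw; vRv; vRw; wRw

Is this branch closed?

Both q and not q appear at w.

Closed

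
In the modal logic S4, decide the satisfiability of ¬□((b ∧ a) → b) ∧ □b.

1. ¬□((b ∧ a) → b) ∧ □b, 0
2. ¬□((b ∧ a) → b), 0
3. □b, 0
4. b, 0
5. ¬((b ∧ a) → b), 1
6. b ∧ a, 1
7. ¬b, 1
8. b, 1
9. a, 1
Accessibility: 0R0, 0R1, 1R1
Branch closes: b and ¬b both at 1.
(One branch shown.) All branches close.

Unsatisfiable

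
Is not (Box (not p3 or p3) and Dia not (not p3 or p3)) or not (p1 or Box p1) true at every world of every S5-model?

Yes, valid

Tableau for the negation not (not (Box (not p3 or p3) and Dia not (not p3 or p3)) or not (p1 or Box p1)):
1. not (not (Box (not p3 or p3) and Dia not (not p3 or p3)) or not (p1 or Box p1)), w0
2. Box (not p3 or p3) and Dia not (not p3 or p3), w0   [neg-or-rule on 1]
3. p1 or Box p1, w0   [neg-or-rule on 1]
4. Box (not p3 or p3), w0   [and-rule on 2]
5. Dia not (not p3 or p3), w0   [and-rule on 2]
6. not p3 or p3, w0   [Box-rule on 4 via w0Rw0]
7. Box p1, w0   [or-rule on 3 (branches; this branch)]
8. p1, w0   [Box-rule on 7 via w0Rw0]
9. p3, w0   [or-rule on 6 (branches; this branch)]
10. not (not p3 or p3), w1   [Dia-rule on 5: fresh world w1, w0Rw1]
11. p3, w1   [neg-or-rule on 10]
12. not p3, w1   [neg-or-rule on 10]
Accessibility: w0Rw0, w0Rw1, w1Rw0, w1Rw1
Branch closes: p3 and not p3 both at w1.
All branches of the negation close; one closing branch shown above.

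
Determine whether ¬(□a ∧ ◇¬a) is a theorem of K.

Tableau for the negation □a ∧ ◇¬a:
1. □a ∧ ◇¬a, u
2. □a, u   [∧-rule on 1]
3. ◇¬a, u   [∧-rule on 1]
4. ¬a, v   [◇-rule on 3: fresh world v, uRv]
5. a, v   [□-rule on 2 via uRv]
Accessibility: uRv
Branch closes: a and ¬a both at v.
Every branch of the negation's tableau closes; the branch above is one of them.

Yes, valid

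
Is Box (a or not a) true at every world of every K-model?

Tableau for the negation not Box (a or not a):
1. not Box (a or not a), w0
2. not (a or not a), w1   [neg-Box-rule on 1: fresh world w1, w0Rw1]
3. not a, w1   [neg-or-rule on 2]
4. a, w1   [neg-or-rule on 2]
Accessibility: w0Rw1
Branch closes: a and not a both at w1.
Every branch of the negation's tableau closes; the branch above is one of them.

Valid in K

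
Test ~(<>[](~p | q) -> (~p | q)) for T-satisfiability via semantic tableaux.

Satisfiable

1. ~(<>[](~p | q) -> (~p | q)), w0
2. <>[](~p | q), w0
3. ~(~p | q), w0
4. p, w0
5. ~q, w0
6. [](~p | q), w1
7. ~p | q, w1
8. q, w1
Accessibility: w0Rw0, w0Rw1, w1Rw1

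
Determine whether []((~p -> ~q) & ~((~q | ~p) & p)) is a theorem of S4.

Not valid

Tableau for the negation ~[]((~p -> ~q) & ~((~q | ~p) & p)):
1. ~[]((~p -> ~q) & ~((~q | ~p) & p)), w0
2. ~((~p -> ~q) & ~((~q | ~p) & p)), w1
3. (~q | ~p) & p, w1
4. ~q | ~p, w1
5. p, w1
6. ~q, w1
Accessibility: w0Rw0, w0Rw1, w1Rw1
The negation has an open branch (countermodel exists).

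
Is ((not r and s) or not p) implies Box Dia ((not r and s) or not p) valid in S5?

Tableau for the negation not (((not r and s) or not p) implies Box Dia ((not r and s) or not p)):
1. not (((not r and s) or not p) implies Box Dia ((not r and s) or not p)), w0
2. (not r and s) or not p, w0
3. not Box Dia ((not r and s) or not p), w0
4. not r and s, w0
5. not r, w0
6. s, w0
7. not Dia ((not r and s) or not p), w1
8. not ((not r and s) or not p), w0
9. not (not r and s), w0
10. p, w0
11. not ((not r and s) or not p), w1
12. not (not r and s), w1
13. p, w1
14. not s, w0
Accessibility: w0Rw0, w0Rw1, w1Rw0, w1Rw1
Branch closes: s and not s both at w0.
All branches of the negation close; one closing branch shown above.

Valid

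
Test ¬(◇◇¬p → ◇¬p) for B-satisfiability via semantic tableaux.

1. ¬(◇◇¬p → ◇¬p), 0
2. ◇◇¬p, 0
3. ¬◇¬p, 0
4. p, 0
5. ◇¬p, 1
6. p, 1
7. ¬p, 2
Accessibility: 0R0, 0R1, 1R0, 1R1, 1R2, 2R1, 2R2

Satisfiable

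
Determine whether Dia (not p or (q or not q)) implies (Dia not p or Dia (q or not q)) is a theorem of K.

Tableau for the negation not (Dia (not p or (q or not q)) implies (Dia not p or Dia (q or not q))):
1. not (Dia (not p or (q or not q)) implies (Dia not p or Dia (q or not q))), 0
2. Dia (not p or (q or not q)), 0
3. not (Dia not p or Dia (q or not q)), 0
4. not Dia not p, 0
5. not Dia (q or not q), 0
6. not p or (q or not q), 1
7. p, 1
8. not (q or not q), 1
9. not q, 1
10. q, 1
Accessibility: 0R1
Branch closes: q and not q both at 1.
Every branch of the negation's tableau closes; the branch above is one of them.

Yes, valid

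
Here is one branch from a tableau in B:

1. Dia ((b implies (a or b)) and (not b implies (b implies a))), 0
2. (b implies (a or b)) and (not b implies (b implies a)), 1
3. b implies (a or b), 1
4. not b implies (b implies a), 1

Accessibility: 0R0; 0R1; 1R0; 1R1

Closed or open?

There is no literal clash: for every atom and world, at most one sign appears.

No, open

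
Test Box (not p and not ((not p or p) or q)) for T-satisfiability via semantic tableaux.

1. Box (not p and not ((not p or p) or q)), w0
2. not p and not ((not p or p) or q), w0
3. not p, w0
4. not ((not p or p) or q), w0
5. not (not p or p), w0
6. not q, w0
7. p, w0
Accessibility: w0Rw0
Branch closes: p and not p both at w0.
(One branch shown.) All branches close.

No, unsatisfiable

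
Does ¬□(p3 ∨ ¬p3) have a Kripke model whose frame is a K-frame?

1. ¬□(p3 ∨ ¬p3), w0
2. ¬(p3 ∨ ¬p3), w1
3. ¬p3, w1
4. p3, w1
Accessibility: w0Rw1
Branch closes: p3 and ¬p3 both at w1.
All branches of the tableau close; one closing branch shown above.

Unsatisfiable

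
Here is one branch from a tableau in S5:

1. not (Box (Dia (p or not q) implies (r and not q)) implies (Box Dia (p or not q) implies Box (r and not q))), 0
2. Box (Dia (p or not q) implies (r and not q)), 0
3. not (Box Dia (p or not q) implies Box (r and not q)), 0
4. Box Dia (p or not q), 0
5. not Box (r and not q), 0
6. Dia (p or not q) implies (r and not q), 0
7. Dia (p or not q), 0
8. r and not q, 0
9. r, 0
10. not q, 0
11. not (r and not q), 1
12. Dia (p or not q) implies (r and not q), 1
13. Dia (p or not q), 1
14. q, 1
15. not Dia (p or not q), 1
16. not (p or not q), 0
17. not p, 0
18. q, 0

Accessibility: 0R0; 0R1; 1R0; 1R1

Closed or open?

Yes, closed

Both q and not q appear at 0.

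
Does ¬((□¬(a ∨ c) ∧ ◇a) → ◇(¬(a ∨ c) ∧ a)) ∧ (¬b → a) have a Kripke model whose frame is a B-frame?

Unsatisfiable (every branch closes)

1. ¬((□¬(a ∨ c) ∧ ◇a) → ◇(¬(a ∨ c) ∧ a)) ∧ (¬b → a), u
2. ¬((□¬(a ∨ c) ∧ ◇a) → ◇(¬(a ∨ c) ∧ a)), u   [∧-rule on 1]
3. ¬b → a, u   [∧-rule on 1]
4. □¬(a ∨ c) ∧ ◇a, u   [¬→-rule on 2]
5. ¬◇(¬(a ∨ c) ∧ a), u   [¬→-rule on 2]
6. □¬(a ∨ c), u   [∧-rule on 4]
7. ◇a, u   [∧-rule on 4]
8. ¬(¬(a ∨ c) ∧ a), u   [¬◇-rule on 5 via uRu]
9. ¬(a ∨ c), u   [□-rule on 6 via uRu]
10. ¬a, u   [¬∨-rule on 9]
11. ¬c, u   [¬∨-rule on 9]
12. b, u   [→-rule on 3 (branches; this branch)]
13. a, v   [◇-rule on 7: fresh world v, uRv]
14. ¬(¬(a ∨ c) ∧ a), v   [¬◇-rule on 5 via uRv]
15. ¬(a ∨ c), v   [□-rule on 6 via uRv]
16. ¬a, v   [¬∨-rule on 15]
17. ¬c, v   [¬∨-rule on 15]
Accessibility: uRu, uRv, vRu, vRv
Branch closes: a and ¬a both at v.
Every branch closes; the branch above is one of them.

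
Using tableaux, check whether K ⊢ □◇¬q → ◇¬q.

Not valid

Tableau for the negation ¬(□◇¬q → ◇¬q):
1. ¬(□◇¬q → ◇¬q), 0
2. □◇¬q, 0
3. ¬◇¬q, 0
The negation has an open branch (countermodel exists).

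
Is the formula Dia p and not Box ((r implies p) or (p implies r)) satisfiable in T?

No, unsatisfiable

1. Dia p and not Box ((r implies p) or (p implies r)), 0
2. Dia p, 0
3. not Box ((r implies p) or (p implies r)), 0
4. p, 1
5. not ((r implies p) or (p implies r)), 2
6. not (r implies p), 2
7. not (p implies r), 2
8. r, 2
9. not p, 2
10. p, 2
11. not r, 2
Accessibility: 0R0, 0R1, 0R2, 1R1, 2R2
Branch closes: p and not p both at 2.
All branches of the tableau close; one closing branch shown above.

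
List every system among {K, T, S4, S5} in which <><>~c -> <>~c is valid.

S4-tableau for the negation ~(<><>~c -> <>~c):
1. ~(<><>~c -> <>~c), 0
2. <><>~c, 0   [~->-rule on 1]
3. ~<>~c, 0   [~->-rule on 1]
4. c, 0   [~<>-rule on 3 via 0R0]
5. <>~c, 1   [<>-rule on 2: fresh world 1, 0R1]
6. c, 1   [~<>-rule on 3 via 0R1]
7. ~c, 2   [<>-rule on 5: fresh world 2, 1R2]
8. c, 2   [~<>-rule on 3 via 0R2]
Accessibility: 0R0, 0R1, 0R2, 1R1, 1R2, 2R2
Branch closes: c and ~c both at 2.
Every branch closes (one shown): valid in S4, hence also in S5 (every theorem of S4 is a theorem of S5).
T-tableau for the negation ~(<><>~c -> <>~c):
1. ~(<><>~c -> <>~c), 0
2. <><>~c, 0   [~->-rule on 1]
3. ~<>~c, 0   [~->-rule on 1]
4. c, 0   [~<>-rule on 3 via 0R0]
5. <>~c, 1   [<>-rule on 2: fresh world 1, 0R1]
6. c, 1   [~<>-rule on 3 via 0R1]
7. ~c, 2   [<>-rule on 5: fresh world 2, 1R2]
Accessibility: 0R0, 0R1, 1R1, 1R2, 2R2
Complete open branch: countermodel on a T-frame, so not valid in T, nor in K (the same frame is also a K-frame).

S4, S5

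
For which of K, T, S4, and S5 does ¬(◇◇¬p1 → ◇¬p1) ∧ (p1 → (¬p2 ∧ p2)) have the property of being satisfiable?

K

K-tableau for the formula:
1. ¬(◇◇¬p1 → ◇¬p1) ∧ (p1 → (¬p2 ∧ p2)), u
2. ¬(◇◇¬p1 → ◇¬p1), u
3. p1 → (¬p2 ∧ p2), u
4. ◇◇¬p1, u
5. ¬◇¬p1, u
6. ¬p1, u
7. ◇¬p1, v
8. p1, v
9. ¬p1, w
Accessibility: uRv, vRw
Complete open branch: satisfiable in K.
T-tableau for the formula:
1. ¬(◇◇¬p1 → ◇¬p1) ∧ (p1 → (¬p2 ∧ p2)), u
2. ¬(◇◇¬p1 → ◇¬p1), u
3. p1 → (¬p2 ∧ p2), u
4. ◇◇¬p1, u
5. ¬◇¬p1, u
6. p1, u
7. ¬p2 ∧ p2, u
8. ¬p2, u
9. p2, u
Accessibility: uRu
Branch closes: p2 and ¬p2 both at u.
Every branch closes (one shown): unsatisfiable in T, hence also in S4, S5 (every S4/S5-frame is a T-frame).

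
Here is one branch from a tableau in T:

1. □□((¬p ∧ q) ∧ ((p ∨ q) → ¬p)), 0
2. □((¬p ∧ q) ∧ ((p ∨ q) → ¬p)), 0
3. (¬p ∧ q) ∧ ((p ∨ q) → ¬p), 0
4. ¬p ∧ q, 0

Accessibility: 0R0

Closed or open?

No, open

No world carries both an atom and its negation.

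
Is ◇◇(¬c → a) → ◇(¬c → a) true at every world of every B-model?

Tableau for the negation ¬(◇◇(¬c → a) → ◇(¬c → a)):
1. ¬(◇◇(¬c → a) → ◇(¬c → a)), 0
2. ◇◇(¬c → a), 0
3. ¬◇(¬c → a), 0
4. ¬(¬c → a), 0
5. ¬c, 0
6. ¬a, 0
7. ◇(¬c → a), 1
8. ¬(¬c → a), 1
9. ¬c, 1
10. ¬a, 1
11. ¬c → a, 2
12. a, 2
Accessibility: 0R0, 0R1, 1R0, 1R1, 1R2, 2R1, 2R2
The negation has an open branch (countermodel exists).

Invalid (countermodel exists)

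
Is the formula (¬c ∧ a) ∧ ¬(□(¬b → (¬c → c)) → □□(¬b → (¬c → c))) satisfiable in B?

1. (¬c ∧ a) ∧ ¬(□(¬b → (¬c → c)) → □□(¬b → (¬c → c))), u
2. ¬c ∧ a, u   [∧-rule on 1]
3. ¬(□(¬b → (¬c → c)) → □□(¬b → (¬c → c))), u   [∧-rule on 1]
4. ¬c, u   [∧-rule on 2]
5. a, u   [∧-rule on 2]
6. □(¬b → (¬c → c)), u   [¬→-rule on 3]
7. ¬□□(¬b → (¬c → c)), u   [¬→-rule on 3]
8. ¬b → (¬c → c), u   [□-rule on 6 via uRu]
9. b, u   [→-rule on 8 (branches; this branch)]
10. ¬□(¬b → (¬c → c)), v   [¬□-rule on 7: fresh world v, uRv]
11. ¬b → (¬c → c), v   [□-rule on 6 via uRv]
12. ¬c → c, v   [→-rule on 11 (branches; this branch)]
13. c, v   [→-rule on 12 (branches; this branch)]
14. ¬(¬b → (¬c → c)), w   [¬□-rule on 10: fresh world w, vRw]
15. ¬b, w   [¬→-rule on 14]
16. ¬(¬c → c), w   [¬→-rule on 14]
17. ¬c, w   [¬→-rule on 16]
Accessibility: uRu, uRv, vRu, vRv, vRw, wRv, wRw

Yes, satisfiable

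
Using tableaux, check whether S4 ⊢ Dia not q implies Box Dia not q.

Tableau for the negation not (Dia not q implies Box Dia not q):
1. not (Dia not q implies Box Dia not q), w0
2. Dia not q, w0   [neg-implies-rule on 1]
3. not Box Dia not q, w0   [neg-implies-rule on 1]
4. not q, w1   [Dia-rule on 2: fresh world w1, w0Rw1]
5. not Dia not q, w2   [neg-Box-rule on 3: fresh world w2, w0Rw2]
6. q, w2   [neg-Dia-rule on 5 via w2Rw2]
Accessibility: w0Rw0, w0Rw1, w0Rw2, w1Rw1, w2Rw2
The negation has an open branch (countermodel exists).

No, not valid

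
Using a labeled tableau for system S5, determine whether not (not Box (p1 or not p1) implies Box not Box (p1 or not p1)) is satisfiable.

1. not (not Box (p1 or not p1) implies Box not Box (p1 or not p1)), 0
2. not Box (p1 or not p1), 0
3. not Box not Box (p1 or not p1), 0
4. not (p1 or not p1), 1
5. not p1, 1
6. p1, 1
Accessibility: 0R0, 0R1, 1R0, 1R1
Branch closes: p1 and not p1 both at 1.
(One branch shown.) All branches close.

No, unsatisfiable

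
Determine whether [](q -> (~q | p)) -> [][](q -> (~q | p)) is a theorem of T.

Not valid

Tableau for the negation ~([](q -> (~q | p)) -> [][](q -> (~q | p))):
1. ~([](q -> (~q | p)) -> [][](q -> (~q | p))), u
2. [](q -> (~q | p)), u
3. ~[][](q -> (~q | p)), u
4. q -> (~q | p), u
5. ~q | p, u
6. p, u
7. ~[](q -> (~q | p)), v
8. q -> (~q | p), v
9. ~q | p, v
10. p, v
11. ~(q -> (~q | p)), w
12. q, w
13. ~(~q | p), w
14. ~p, w
Accessibility: uRu, uRv, vRv, vRw, wRw
The negation has an open branch (countermodel exists).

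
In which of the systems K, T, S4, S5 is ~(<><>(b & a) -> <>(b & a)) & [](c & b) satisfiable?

K, T

T-tableau for the formula:
1. ~(<><>(b & a) -> <>(b & a)) & [](c & b), 0
2. ~(<><>(b & a) -> <>(b & a)), 0
3. [](c & b), 0
4. <><>(b & a), 0
5. ~<>(b & a), 0
6. c & b, 0
7. c, 0
8. b, 0
9. ~(b & a), 0
10. ~a, 0
11. <>(b & a), 1
12. c & b, 1
13. c, 1
14. b, 1
15. ~(b & a), 1
16. ~a, 1
17. b & a, 2
18. b, 2
19. a, 2
Accessibility: 0R0, 0R1, 1R1, 1R2, 2R2
Complete open branch: satisfiable in T, hence also in K (this T-model is also a K-model).
S4-tableau for the formula:
1. ~(<><>(b & a) -> <>(b & a)) & [](c & b), 0
2. ~(<><>(b & a) -> <>(b & a)), 0
3. [](c & b), 0
4. <><>(b & a), 0
5. ~<>(b & a), 0
6. c & b, 0
7. c, 0
8. b, 0
9. ~(b & a), 0
10. ~a, 0
11. <>(b & a), 1
12. c & b, 1
13. c, 1
14. b, 1
15. ~(b & a), 1
16. ~a, 1
17. b & a, 2
18. b, 2
19. a, 2
20. c & b, 2
21. c, 2
22. ~(b & a), 2
23. ~a, 2
Accessibility: 0R0, 0R1, 0R2, 1R1, 1R2, 2R2
Branch closes: a and ~a both at 2.
Every branch closes (one shown): unsatisfiable in S4, hence also in S5 (every S5-frame is an S4-frame).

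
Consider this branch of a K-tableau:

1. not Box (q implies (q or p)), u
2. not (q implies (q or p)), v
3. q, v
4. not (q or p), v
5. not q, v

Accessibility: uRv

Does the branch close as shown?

Closed

Both q and not q appear at v.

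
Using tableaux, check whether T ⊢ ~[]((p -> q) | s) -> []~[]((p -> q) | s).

Tableau for the negation ~(~[]((p -> q) | s) -> []~[]((p -> q) | s)):
1. ~(~[]((p -> q) | s) -> []~[]((p -> q) | s)), 0
2. ~[]((p -> q) | s), 0
3. ~[]~[]((p -> q) | s), 0
4. ~((p -> q) | s), 1
5. ~(p -> q), 1
6. ~s, 1
7. p, 1
8. ~q, 1
9. []((p -> q) | s), 2
10. (p -> q) | s, 2
11. s, 2
Accessibility: 0R0, 0R1, 0R2, 1R1, 2R2
The negation has an open branch (countermodel exists).

Not valid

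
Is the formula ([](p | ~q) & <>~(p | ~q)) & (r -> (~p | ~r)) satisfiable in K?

Unsatisfiable (every branch closes)

1. ([](p | ~q) & <>~(p | ~q)) & (r -> (~p | ~r)), 0
2. [](p | ~q) & <>~(p | ~q), 0
3. r -> (~p | ~r), 0
4. [](p | ~q), 0
5. <>~(p | ~q), 0
6. ~p | ~r, 0
7. ~r, 0
8. ~(p | ~q), 1
9. ~p, 1
10. q, 1
11. p | ~q, 1
12. ~q, 1
Accessibility: 0R1
Branch closes: q and ~q both at 1.
Every branch closes; the branch above is one of them.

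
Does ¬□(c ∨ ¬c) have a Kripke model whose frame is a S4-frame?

1. ¬□(c ∨ ¬c), u
2. ¬(c ∨ ¬c), v
3. ¬c, v
4. c, v
Accessibility: uRu, uRv, vRv
Branch closes: c and ¬c both at v.
(One branch shown.) All branches close.

Unsatisfiable (every branch closes)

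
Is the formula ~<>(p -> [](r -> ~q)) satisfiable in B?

Satisfiable (open branch found)

1. ~<>(p -> [](r -> ~q)), u
2. ~(p -> [](r -> ~q)), u
3. p, u
4. ~[](r -> ~q), u
5. ~(r -> ~q), v
6. r, v
7. q, v
8. ~(p -> [](r -> ~q)), v
9. p, v
10. ~[](r -> ~q), v
11. ~(r -> ~q), w
12. r, w
13. q, w
Accessibility: uRu, uRv, vRu, vRv, vRw, wRv, wRw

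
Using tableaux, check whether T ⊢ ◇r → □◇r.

Tableau for the negation ¬(◇r → □◇r):
1. ¬(◇r → □◇r), 0
2. ◇r, 0
3. ¬□◇r, 0
4. r, 1
5. ¬◇r, 2
6. ¬r, 2
Accessibility: 0R0, 0R1, 0R2, 1R1, 2R2
The negation has an open branch (countermodel exists).

No, not valid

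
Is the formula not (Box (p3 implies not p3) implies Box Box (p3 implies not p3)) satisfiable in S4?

Unsatisfiable

1. not (Box (p3 implies not p3) implies Box Box (p3 implies not p3)), w0
2. Box (p3 implies not p3), w0
3. not Box Box (p3 implies not p3), w0
4. p3 implies not p3, w0
5. not p3, w0
6. not Box (p3 implies not p3), w1
7. p3 implies not p3, w1
8. not p3, w1
9. not (p3 implies not p3), w2
10. p3, w2
11. p3 implies not p3, w2
12. not p3, w2
Accessibility: w0Rw0, w0Rw1, w0Rw2, w1Rw1, w1Rw2, w2Rw2
Branch closes: p3 and not p3 both at w2.
Every branch closes; the branch above is one of them.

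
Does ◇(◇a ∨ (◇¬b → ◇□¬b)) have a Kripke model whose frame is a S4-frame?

1. ◇(◇a ∨ (◇¬b → ◇□¬b)), u
2. ◇a ∨ (◇¬b → ◇□¬b), v   [◇-rule on 1: fresh world v, uRv]
3. ◇¬b → ◇□¬b, v   [∨-rule on 2 (branches; this branch)]
4. ◇□¬b, v   [→-rule on 3 (branches; this branch)]
5. □¬b, w   [◇-rule on 4: fresh world w, vRw]
6. ¬b, w   [□-rule on 5 via wRw]
Accessibility: uRu, uRv, uRw, vRv, vRw, wRw

Yes, satisfiable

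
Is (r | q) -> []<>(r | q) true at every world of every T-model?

Tableau for the negation ~((r | q) -> []<>(r | q)):
1. ~((r | q) -> []<>(r | q)), 0
2. r | q, 0   [~->-rule on 1]
3. ~[]<>(r | q), 0   [~->-rule on 1]
4. q, 0   [|-rule on 2 (branches; this branch)]
5. ~<>(r | q), 1   [~[]-rule on 3: fresh world 1, 0R1]
6. ~(r | q), 1   [~<>-rule on 5 via 1R1]
7. ~r, 1   [~|-rule on 6]
8. ~q, 1   [~|-rule on 6]
Accessibility: 0R0, 0R1, 1R1
The negation has an open branch (countermodel exists).

Not valid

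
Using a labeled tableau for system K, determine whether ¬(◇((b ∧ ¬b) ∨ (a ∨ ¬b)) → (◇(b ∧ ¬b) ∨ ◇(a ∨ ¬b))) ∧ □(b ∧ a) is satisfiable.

1. ¬(◇((b ∧ ¬b) ∨ (a ∨ ¬b)) → (◇(b ∧ ¬b) ∨ ◇(a ∨ ¬b))) ∧ □(b ∧ a), w0
2. ¬(◇((b ∧ ¬b) ∨ (a ∨ ¬b)) → (◇(b ∧ ¬b) ∨ ◇(a ∨ ¬b))), w0
3. □(b ∧ a), w0
4. ◇((b ∧ ¬b) ∨ (a ∨ ¬b)), w0
5. ¬(◇(b ∧ ¬b) ∨ ◇(a ∨ ¬b)), w0
6. ¬◇(b ∧ ¬b), w0
7. ¬◇(a ∨ ¬b), w0
8. (b ∧ ¬b) ∨ (a ∨ ¬b), w1
9. b ∧ a, w1
10. b, w1
11. a, w1
12. ¬(b ∧ ¬b), w1
13. ¬(a ∨ ¬b), w1
14. ¬a, w1
Accessibility: w0Rw1
Branch closes: a and ¬a both at w1.
All branches of the tableau close; one closing branch shown above.

No, unsatisfiable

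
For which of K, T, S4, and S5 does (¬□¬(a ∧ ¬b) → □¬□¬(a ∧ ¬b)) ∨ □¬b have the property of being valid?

S5

S5-tableau for the negation ¬((¬□¬(a ∧ ¬b) → □¬□¬(a ∧ ¬b)) ∨ □¬b):
1. ¬((¬□¬(a ∧ ¬b) → □¬□¬(a ∧ ¬b)) ∨ □¬b), w0
2. ¬(¬□¬(a ∧ ¬b) → □¬□¬(a ∧ ¬b)), w0   [¬∨-rule on 1]
3. ¬□¬b, w0   [¬∨-rule on 1]
4. ¬□¬(a ∧ ¬b), w0   [¬→-rule on 2]
5. ¬□¬□¬(a ∧ ¬b), w0   [¬→-rule on 2]
6. b, w1   [¬□-rule on 3: fresh world w1, w0Rw1]
7. a ∧ ¬b, w2   [¬□-rule on 4: fresh world w2, w0Rw2]
8. a, w2   [∧-rule on 7]
9. ¬b, w2   [∧-rule on 7]
10. □¬(a ∧ ¬b), w3   [¬□-rule on 5: fresh world w3, w0Rw3]
11. ¬(a ∧ ¬b), w0   [□-rule on 10 via w3Rw0]
12. ¬(a ∧ ¬b), w1   [□-rule on 10 via w3Rw1]
13. ¬(a ∧ ¬b), w2   [□-rule on 10 via w3Rw2]
14. ¬(a ∧ ¬b), w3   [□-rule on 10 via w3Rw3]
15. b, w0   [¬∧-rule on 11 (branches; this branch)]
16. b, w2   [¬∧-rule on 13 (branches; this branch)]
Accessibility: w0Rw0, w0Rw1, w0Rw2, w0Rw3, w1Rw0, w1Rw1, w1Rw2, w1Rw3, w2Rw0, w2Rw1, w2Rw2, w2Rw3, w3Rw0, w3Rw1, w3Rw2, w3Rw3
Branch closes: b and ¬b both at w2.
Every branch closes (one shown): valid in S5.
S4-tableau for the negation ¬((¬□¬(a ∧ ¬b) → □¬□¬(a ∧ ¬b)) ∨ □¬b):
1. ¬((¬□¬(a ∧ ¬b) → □¬□¬(a ∧ ¬b)) ∨ □¬b), w0
2. ¬(¬□¬(a ∧ ¬b) → □¬□¬(a ∧ ¬b)), w0   [¬∨-rule on 1]
3. ¬□¬b, w0   [¬∨-rule on 1]
4. ¬□¬(a ∧ ¬b), w0   [¬→-rule on 2]
5. ¬□¬□¬(a ∧ ¬b), w0   [¬→-rule on 2]
6. b, w1   [¬□-rule on 3: fresh world w1, w0Rw1]
7. a ∧ ¬b, w2   [¬□-rule on 4: fresh world w2, w0Rw2]
8. a, w2   [∧-rule on 7]
9. ¬b, w2   [∧-rule on 7]
10. □¬(a ∧ ¬b), w3   [¬□-rule on 5: fresh world w3, w0Rw3]
11. ¬(a ∧ ¬b), w3   [□-rule on 10 via w3Rw3]
12. b, w3   [¬∧-rule on 11 (branches; this branch)]
Accessibility: w0Rw0, w0Rw1, w0Rw2, w0Rw3, w1Rw1, w2Rw2, w3Rw3
Complete open branch: countermodel on an S4-frame, so not valid in S4, nor in K, T (the same frame is also a K-frame and a T-frame).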